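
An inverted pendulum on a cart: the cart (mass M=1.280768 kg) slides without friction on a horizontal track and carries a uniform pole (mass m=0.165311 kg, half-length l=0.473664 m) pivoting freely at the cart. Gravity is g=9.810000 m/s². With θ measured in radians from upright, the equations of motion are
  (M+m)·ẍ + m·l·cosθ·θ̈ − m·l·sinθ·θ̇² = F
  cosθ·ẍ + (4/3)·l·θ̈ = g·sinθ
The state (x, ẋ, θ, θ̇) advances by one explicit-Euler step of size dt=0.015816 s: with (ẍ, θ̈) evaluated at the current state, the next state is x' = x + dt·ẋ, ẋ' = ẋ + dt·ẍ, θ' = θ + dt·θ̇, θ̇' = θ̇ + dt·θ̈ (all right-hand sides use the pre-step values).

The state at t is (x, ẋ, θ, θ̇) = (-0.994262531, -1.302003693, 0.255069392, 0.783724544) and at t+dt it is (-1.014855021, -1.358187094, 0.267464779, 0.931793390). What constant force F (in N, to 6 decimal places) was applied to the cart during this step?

F = -4.439720 N

ẍ = (ẋ'−ẋ)/dt = (-1.358187094−-1.302003693)/0.015816 = -3.552314
θ̈ = (θ̇'−θ̇)/dt = (0.931793390−0.783724544)/0.015816 = 9.361965
sinθ=0.252313, cosθ=0.967646
F = (M+m)·ẍ + m·l·cosθ·θ̈ − m·l·sinθ·θ̇² = -5.136927 + 0.709342 − 0.012135 = -4.439720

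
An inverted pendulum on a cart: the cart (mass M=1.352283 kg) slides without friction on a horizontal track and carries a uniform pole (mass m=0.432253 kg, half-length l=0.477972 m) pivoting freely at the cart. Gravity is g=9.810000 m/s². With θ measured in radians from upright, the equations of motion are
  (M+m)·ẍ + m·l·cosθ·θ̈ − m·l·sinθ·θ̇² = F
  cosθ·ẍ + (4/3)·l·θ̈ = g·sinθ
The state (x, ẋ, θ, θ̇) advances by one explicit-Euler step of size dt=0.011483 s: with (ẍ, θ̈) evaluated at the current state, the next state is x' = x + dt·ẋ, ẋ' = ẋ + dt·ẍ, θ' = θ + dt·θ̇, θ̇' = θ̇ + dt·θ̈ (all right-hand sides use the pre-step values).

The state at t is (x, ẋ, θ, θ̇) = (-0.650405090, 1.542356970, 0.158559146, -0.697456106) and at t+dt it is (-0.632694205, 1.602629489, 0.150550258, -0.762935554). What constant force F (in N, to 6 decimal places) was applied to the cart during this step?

F = 8.187546 N

ẍ = (ẋ'−ẋ)/dt = (1.602629489−1.542356970)/0.011483 = 5.248848
θ̈ = (θ̇'−θ̇)/dt = (-0.762935554−-0.697456106)/0.011483 = -5.702295
sinθ=0.157896, cosθ=0.987456
F = (M+m)·ẍ + m·l·cosθ·θ̈ − m·l·sinθ·θ̇² = 9.366758 + -1.163343 − 0.015869 = 8.187546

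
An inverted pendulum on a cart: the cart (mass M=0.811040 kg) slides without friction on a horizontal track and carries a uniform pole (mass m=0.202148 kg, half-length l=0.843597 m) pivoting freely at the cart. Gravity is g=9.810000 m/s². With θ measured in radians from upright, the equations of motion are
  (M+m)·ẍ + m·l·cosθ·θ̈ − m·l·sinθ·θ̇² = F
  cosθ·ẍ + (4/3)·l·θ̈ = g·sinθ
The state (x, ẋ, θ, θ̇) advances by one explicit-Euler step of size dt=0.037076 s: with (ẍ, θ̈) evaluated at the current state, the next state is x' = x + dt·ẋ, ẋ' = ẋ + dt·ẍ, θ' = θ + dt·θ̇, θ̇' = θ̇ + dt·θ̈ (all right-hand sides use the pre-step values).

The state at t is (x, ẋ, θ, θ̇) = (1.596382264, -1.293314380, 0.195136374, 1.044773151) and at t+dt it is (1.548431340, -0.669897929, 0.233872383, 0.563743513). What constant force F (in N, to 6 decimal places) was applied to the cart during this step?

ẍ = (ẋ'−ẋ)/dt = (-0.669897929−-1.293314380)/0.037076 = 16.814555
θ̈ = (θ̇'−θ̇)/dt = (0.563743513−1.044773151)/0.037076 = -12.974151
sinθ=0.193900, cosθ=0.981021
F = (M+m)·ẍ + m·l·cosθ·θ̈ − m·l·sinθ·θ̇² = 17.036306 + -2.170510 − 0.036093 = 14.829702

F = 14.829702 N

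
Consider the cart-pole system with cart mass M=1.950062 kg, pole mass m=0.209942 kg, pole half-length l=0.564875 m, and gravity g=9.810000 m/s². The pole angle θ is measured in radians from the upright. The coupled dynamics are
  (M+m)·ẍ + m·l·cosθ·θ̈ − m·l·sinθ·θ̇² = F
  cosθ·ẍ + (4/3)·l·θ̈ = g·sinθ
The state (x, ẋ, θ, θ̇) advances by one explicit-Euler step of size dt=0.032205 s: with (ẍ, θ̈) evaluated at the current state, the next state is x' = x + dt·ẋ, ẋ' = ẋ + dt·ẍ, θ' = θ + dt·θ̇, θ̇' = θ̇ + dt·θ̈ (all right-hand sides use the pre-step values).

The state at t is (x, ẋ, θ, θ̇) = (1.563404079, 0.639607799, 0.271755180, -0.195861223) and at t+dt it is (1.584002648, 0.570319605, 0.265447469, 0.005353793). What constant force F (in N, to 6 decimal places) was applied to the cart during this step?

ẍ = (ẋ'−ẋ)/dt = (0.570319605−0.639607799)/0.032205 = -2.151473
θ̈ = (θ̇'−θ̇)/dt = (0.005353793−-0.195861223)/0.032205 = 6.247943
sinθ=0.268423, cosθ=0.963301
F = (M+m)·ẍ + m·l·cosθ·θ̈ − m·l·sinθ·θ̇² = -4.647191 + 0.713758 − 0.001221 = -3.934654

F = -3.934654 N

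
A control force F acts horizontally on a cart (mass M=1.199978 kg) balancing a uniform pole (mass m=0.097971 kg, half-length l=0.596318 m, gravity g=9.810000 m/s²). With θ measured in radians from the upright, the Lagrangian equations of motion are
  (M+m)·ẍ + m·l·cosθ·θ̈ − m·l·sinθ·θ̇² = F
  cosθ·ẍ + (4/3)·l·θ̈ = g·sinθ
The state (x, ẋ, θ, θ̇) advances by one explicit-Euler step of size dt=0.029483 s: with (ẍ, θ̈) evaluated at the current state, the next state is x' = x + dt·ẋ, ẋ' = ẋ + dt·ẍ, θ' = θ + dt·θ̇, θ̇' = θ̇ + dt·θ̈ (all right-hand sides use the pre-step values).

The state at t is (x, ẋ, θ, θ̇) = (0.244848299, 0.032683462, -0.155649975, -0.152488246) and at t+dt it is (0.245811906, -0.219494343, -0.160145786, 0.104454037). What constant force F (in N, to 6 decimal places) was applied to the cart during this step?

ẍ = (ẋ'−ẋ)/dt = (-0.219494343−0.032683462)/0.029483 = -8.553329
θ̈ = (θ̇'−θ̇)/dt = (0.104454037−-0.152488246)/0.029483 = 8.714930
sinθ=-0.155022, cosθ=0.987911
F = (M+m)·ẍ + m·l·cosθ·θ̈ − m·l·sinθ·θ̇² = -11.101785 + 0.502987 − -0.000211 = -10.598587

F = -10.598587 N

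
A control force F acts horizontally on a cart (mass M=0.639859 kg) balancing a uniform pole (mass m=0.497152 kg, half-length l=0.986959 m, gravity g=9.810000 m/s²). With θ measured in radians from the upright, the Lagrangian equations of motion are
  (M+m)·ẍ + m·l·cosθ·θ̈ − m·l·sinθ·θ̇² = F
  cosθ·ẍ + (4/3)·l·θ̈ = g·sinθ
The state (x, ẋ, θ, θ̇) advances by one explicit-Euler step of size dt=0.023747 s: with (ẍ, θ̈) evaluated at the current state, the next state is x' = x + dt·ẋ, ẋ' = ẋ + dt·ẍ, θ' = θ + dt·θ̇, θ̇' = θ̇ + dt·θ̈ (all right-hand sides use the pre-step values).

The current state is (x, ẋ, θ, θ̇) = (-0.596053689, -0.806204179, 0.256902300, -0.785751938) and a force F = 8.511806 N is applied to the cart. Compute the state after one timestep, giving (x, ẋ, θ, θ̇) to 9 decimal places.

sinθ=0.254085737, cosθ=0.967181699
temp = (F + m·l·θ̇²·sinθ)/(M+m) = (8.511806 + 0.076973195)/1.137011 = 7.553822430
θ̈ = (g·sinθ − cosθ·temp)/(l·(4/3 − m·cos²θ/(M+m))) = -5.276261221
ẍ = temp − m·l·θ̈·cosθ/(M+m) = 9.756028702
Euler: x'=-0.596053689+0.023747·-0.806204179=-0.615198620, ẋ'=-0.806204179+0.023747·9.756028702=-0.574527765
       θ'=0.256902300+0.023747·-0.785751938=0.238243049, θ̇'=-0.785751938+0.023747·-5.276261221=-0.911047313

(-0.615198620, -0.574527765, 0.238243049, -0.911047313)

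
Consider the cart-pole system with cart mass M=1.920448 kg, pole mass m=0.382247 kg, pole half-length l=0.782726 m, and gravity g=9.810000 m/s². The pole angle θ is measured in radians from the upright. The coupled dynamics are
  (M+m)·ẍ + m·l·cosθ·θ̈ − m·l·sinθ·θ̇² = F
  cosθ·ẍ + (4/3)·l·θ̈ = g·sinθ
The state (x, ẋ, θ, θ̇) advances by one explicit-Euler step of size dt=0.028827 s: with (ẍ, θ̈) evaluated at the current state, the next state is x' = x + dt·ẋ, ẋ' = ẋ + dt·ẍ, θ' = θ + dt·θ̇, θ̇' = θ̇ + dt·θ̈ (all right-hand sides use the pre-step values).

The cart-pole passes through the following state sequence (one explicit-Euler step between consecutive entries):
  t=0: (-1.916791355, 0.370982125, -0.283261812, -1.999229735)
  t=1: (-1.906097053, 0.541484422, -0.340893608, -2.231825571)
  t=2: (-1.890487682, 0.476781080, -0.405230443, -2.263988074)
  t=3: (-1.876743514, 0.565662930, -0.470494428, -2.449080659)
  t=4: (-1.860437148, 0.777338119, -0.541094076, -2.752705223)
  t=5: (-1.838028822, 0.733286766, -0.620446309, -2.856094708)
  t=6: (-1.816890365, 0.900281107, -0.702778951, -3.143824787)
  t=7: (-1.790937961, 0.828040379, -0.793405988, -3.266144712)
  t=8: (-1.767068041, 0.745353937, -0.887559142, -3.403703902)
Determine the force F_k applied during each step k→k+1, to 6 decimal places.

step 0→1:
  ẍ = (ẋ'−ẋ)/dt = (0.541484422−0.370982125)/0.028827 = 5.914674
  θ̈ = (θ̇'−θ̇)/dt = (-2.231825571−-1.999229735)/0.028827 = -8.068680
  sinθ=-0.279489, cosθ=0.960149
  F = (M+m)·ẍ + m·l·cosθ·θ̈ − m·l·sinθ·θ̇² = 13.619689 + -2.317901 − -0.334229 = 11.636017
step 1→2:
  ẍ = (ẋ'−ẋ)/dt = (0.476781080−0.541484422)/0.028827 = -2.244540
  θ̈ = (θ̇'−θ̇)/dt = (-2.263988074−-2.231825571)/0.028827 = -1.115708
  sinθ=-0.334329, cosθ=0.942456
  F = (M+m)·ẍ + m·l·cosθ·θ̈ − m·l·sinθ·θ̇² = -5.168490 + -0.314605 − -0.498252 = -4.984843
step 2→3:
  ẍ = (ẋ'−ẋ)/dt = (0.565662930−0.476781080)/0.028827 = 3.083285
  θ̈ = (θ̇'−θ̇)/dt = (-2.449080659−-2.263988074)/0.028827 = -6.420806
  sinθ=-0.394231, cosθ=0.919012
  F = (M+m)·ẍ + m·l·cosθ·θ̈ − m·l·sinθ·θ̇² = 7.099864 + -1.765486 − -0.604578 = 5.938956
step 3→4:
  ẍ = (ẋ'−ẋ)/dt = (0.777338119−0.565662930)/0.028827 = 7.342949
  θ̈ = (θ̇'−θ̇)/dt = (-2.752705223−-2.449080659)/0.028827 = -10.532645
  sinθ=-0.453327, cosθ=0.891344
  F = (M+m)·ẍ + m·l·cosθ·θ̈ − m·l·sinθ·θ̇² = 16.908572 + -2.808903 − -0.813526 = 14.913195
step 4→5:
  ẍ = (ẋ'−ẋ)/dt = (0.733286766−0.777338119)/0.028827 = -1.528128
  θ̈ = (θ̇'−θ̇)/dt = (-2.856094708−-2.752705223)/0.028827 = -3.586550
  sinθ=-0.515074, cosθ=0.857146
  F = (M+m)·ẍ + m·l·cosθ·θ̈ − m·l·sinθ·θ̇² = -3.518813 + -0.919783 − -1.167731 = -3.270865
step 5→6:
  ẍ = (ẋ'−ẋ)/dt = (0.900281107−0.733286766)/0.028827 = 5.792984
  θ̈ = (θ̇'−θ̇)/dt = (-3.143824787−-2.856094708)/0.028827 = -9.981270
  sinθ=-0.581398, cosθ=0.813619
  F = (M+m)·ẍ + m·l·cosθ·θ̈ − m·l·sinθ·θ̇² = 13.339475 + -2.429745 − -1.418969 = 12.328698
step 6→7:
  ẍ = (ẋ'−ẋ)/dt = (0.828040379−0.900281107)/0.028827 = -2.506009
  θ̈ = (θ̇'−θ̇)/dt = (-3.266144712−-3.143824787)/0.028827 = -4.243242
  sinθ=-0.646341, cosθ=0.763049
  F = (M+m)·ẍ + m·l·cosθ·θ̈ − m·l·sinθ·θ̇² = -5.770575 + -0.968733 − -1.911314 = -4.827994
step 7→8:
  ẍ = (ẋ'−ẋ)/dt = (0.745353937−0.828040379)/0.028827 = -2.868368
  θ̈ = (θ̇'−θ̇)/dt = (-3.403703902−-3.266144712)/0.028827 = -4.771887
  sinθ=-0.712746, cosθ=0.701422
  F = (M+m)·ẍ + m·l·cosθ·θ̈ − m·l·sinθ·θ̇² = -6.604976 + -1.001436 − -2.274887 = -5.331526

F_0 = 11.636017 N
F_1 = -4.984843 N
F_2 = 5.938956 N
F_3 = 14.913195 N
F_4 = -3.270865 N
F_5 = 12.328698 N
F_6 = -4.827994 N
F_7 = -5.331526 N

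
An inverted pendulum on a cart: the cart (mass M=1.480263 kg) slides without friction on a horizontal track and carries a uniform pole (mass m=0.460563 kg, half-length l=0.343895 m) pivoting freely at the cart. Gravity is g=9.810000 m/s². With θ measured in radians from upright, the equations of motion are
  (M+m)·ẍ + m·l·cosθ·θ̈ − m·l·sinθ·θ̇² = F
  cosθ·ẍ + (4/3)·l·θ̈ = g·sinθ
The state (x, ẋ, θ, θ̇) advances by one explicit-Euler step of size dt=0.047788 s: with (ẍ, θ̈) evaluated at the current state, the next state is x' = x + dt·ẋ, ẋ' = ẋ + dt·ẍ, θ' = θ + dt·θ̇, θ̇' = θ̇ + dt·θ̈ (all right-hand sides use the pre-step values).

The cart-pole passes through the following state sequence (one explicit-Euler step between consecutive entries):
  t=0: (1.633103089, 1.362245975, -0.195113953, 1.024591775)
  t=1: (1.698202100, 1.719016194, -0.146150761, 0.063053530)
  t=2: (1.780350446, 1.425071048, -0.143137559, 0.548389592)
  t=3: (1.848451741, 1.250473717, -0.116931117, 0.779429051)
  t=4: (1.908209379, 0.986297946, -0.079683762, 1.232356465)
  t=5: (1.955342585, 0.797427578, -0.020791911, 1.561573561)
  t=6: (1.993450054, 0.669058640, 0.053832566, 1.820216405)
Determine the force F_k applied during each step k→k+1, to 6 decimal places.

step 0→1:
  ẍ = (ẋ'−ẋ)/dt = (1.719016194−1.362245975)/0.047788 = 7.465686
  θ̈ = (θ̇'−θ̇)/dt = (0.063053530−1.024591775)/0.047788 = -20.120914
  sinθ=-0.193878, cosθ=0.981026
  F = (M+m)·ẍ + m·l·cosθ·θ̈ − m·l·sinθ·θ̇² = 14.489598 + -3.126389 − -0.032236 = 11.395446
step 1→2:
  ẍ = (ẋ'−ẋ)/dt = (1.425071048−1.719016194)/0.047788 = -6.151024
  θ̈ = (θ̇'−θ̇)/dt = (0.548389592−0.063053530)/0.047788 = 10.156024
  sinθ=-0.145631, cosθ=0.989339
  F = (M+m)·ẍ + m·l·cosθ·θ̈ − m·l·sinθ·θ̇² = -11.938068 + 1.591416 − -0.000092 = -10.346560
step 2→3:
  ẍ = (ẋ'−ẋ)/dt = (1.250473717−1.425071048)/0.047788 = -3.653581
  θ̈ = (θ̇'−θ̇)/dt = (0.779429051−0.548389592)/0.047788 = 4.834675
  sinθ=-0.142649, cosθ=0.989773
  F = (M+m)·ẍ + m·l·cosθ·θ̈ − m·l·sinθ·θ̇² = -7.090965 + 0.757911 − -0.006795 = -6.326260
step 3→4:
  ẍ = (ẋ'−ẋ)/dt = (0.986297946−1.250473717)/0.047788 = -5.528078
  θ̈ = (θ̇'−θ̇)/dt = (1.232356465−0.779429051)/0.047788 = 9.477848
  sinθ=-0.116665, cosθ=0.993171
  F = (M+m)·ẍ + m·l·cosθ·θ̈ − m·l·sinθ·θ̇² = -10.729037 + 1.490901 − -0.011226 = -9.226910
step 4→5:
  ẍ = (ẋ'−ẋ)/dt = (0.797427578−0.986297946)/0.047788 = -3.952255
  θ̈ = (θ̇'−θ̇)/dt = (1.561573561−1.232356465)/0.047788 = 6.889116
  sinθ=-0.079599, cosθ=0.996827
  F = (M+m)·ẍ + m·l·cosθ·θ̈ − m·l·sinθ·θ̇² = -7.670639 + 1.087673 − -0.019147 = -6.563820
step 5→6:
  ẍ = (ẋ'−ẋ)/dt = (0.669058640−0.797427578)/0.047788 = -2.686217
  θ̈ = (θ̇'−θ̇)/dt = (1.820216405−1.561573561)/0.047788 = 5.412297
  sinθ=-0.020790, cosθ=0.999784
  F = (M+m)·ẍ + m·l·cosθ·θ̈ − m·l·sinθ·θ̇² = -5.213480 + 0.857043 − -0.008030 = -4.348407

F_0 = 11.395446 N
F_1 = -10.346560 N
F_2 = -6.326260 N
F_3 = -9.226910 N
F_4 = -6.563820 N
F_5 = -4.348407 N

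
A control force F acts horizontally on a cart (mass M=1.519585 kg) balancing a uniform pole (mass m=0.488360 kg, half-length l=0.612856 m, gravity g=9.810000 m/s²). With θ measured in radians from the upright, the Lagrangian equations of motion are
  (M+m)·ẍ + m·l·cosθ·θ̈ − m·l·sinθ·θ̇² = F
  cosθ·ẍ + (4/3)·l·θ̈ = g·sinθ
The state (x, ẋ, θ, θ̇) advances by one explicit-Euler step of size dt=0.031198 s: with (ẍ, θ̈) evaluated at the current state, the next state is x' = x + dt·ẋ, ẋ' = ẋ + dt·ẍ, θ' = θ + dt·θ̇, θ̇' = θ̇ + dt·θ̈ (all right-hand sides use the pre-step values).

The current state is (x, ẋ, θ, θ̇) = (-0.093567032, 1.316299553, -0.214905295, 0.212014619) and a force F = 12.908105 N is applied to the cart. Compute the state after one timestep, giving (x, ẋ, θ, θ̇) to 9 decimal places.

sinθ=-0.213254903, cosθ=0.976996595
temp = (F + m·l·θ̇²·sinθ)/(M+m) = (12.908105 + -0.002868991)/2.007945 = 6.427086404
θ̈ = (g·sinθ − cosθ·temp)/(l·(4/3 − m·cos²θ/(M+m))) = -12.404366413
ẍ = temp − m·l·θ̈·cosθ/(M+m) = 8.233488178
Euler: x'=-0.093567032+0.031198·1.316299553=-0.052501119, ẋ'=1.316299553+0.031198·8.233488178=1.573167917
       θ'=-0.214905295+0.031198·0.212014619=-0.208290863, θ̇'=0.212014619+0.031198·-12.404366413=-0.174976804

(-0.052501119, 1.573167917, -0.208290863, -0.174976804)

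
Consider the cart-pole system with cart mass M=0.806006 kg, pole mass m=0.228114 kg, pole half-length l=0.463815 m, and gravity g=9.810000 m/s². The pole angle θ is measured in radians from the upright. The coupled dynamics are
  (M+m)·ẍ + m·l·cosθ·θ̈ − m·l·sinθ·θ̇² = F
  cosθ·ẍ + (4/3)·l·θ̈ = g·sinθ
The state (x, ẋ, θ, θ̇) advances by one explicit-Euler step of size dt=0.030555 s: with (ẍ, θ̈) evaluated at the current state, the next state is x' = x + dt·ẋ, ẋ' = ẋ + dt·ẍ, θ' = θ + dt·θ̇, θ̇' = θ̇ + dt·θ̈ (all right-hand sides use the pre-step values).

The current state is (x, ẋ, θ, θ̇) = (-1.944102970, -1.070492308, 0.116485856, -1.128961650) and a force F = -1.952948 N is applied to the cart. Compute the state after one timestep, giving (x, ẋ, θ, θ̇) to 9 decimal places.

sinθ=0.116222603, cosθ=0.993223191
temp = (F + m·l·θ̇²·sinθ)/(M+m) = (-1.952948 + 0.015672768)/1.034120 = -1.873356315
θ̈ = (g·sinθ − cosθ·temp)/(l·(4/3 − m·cos²θ/(M+m))) = 5.798766393
ẍ = temp − m·l·θ̈·cosθ/(M+m) = -2.462618072
Euler: x'=-1.944102970+0.030555·-1.070492308=-1.976811862, ẋ'=-1.070492308+0.030555·-2.462618072=-1.145737603
       θ'=0.116485856+0.030555·-1.128961650=0.081990433, θ̇'=-1.128961650+0.030555·5.798766393=-0.951780343

(-1.976811862, -1.145737603, 0.081990433, -0.951780343)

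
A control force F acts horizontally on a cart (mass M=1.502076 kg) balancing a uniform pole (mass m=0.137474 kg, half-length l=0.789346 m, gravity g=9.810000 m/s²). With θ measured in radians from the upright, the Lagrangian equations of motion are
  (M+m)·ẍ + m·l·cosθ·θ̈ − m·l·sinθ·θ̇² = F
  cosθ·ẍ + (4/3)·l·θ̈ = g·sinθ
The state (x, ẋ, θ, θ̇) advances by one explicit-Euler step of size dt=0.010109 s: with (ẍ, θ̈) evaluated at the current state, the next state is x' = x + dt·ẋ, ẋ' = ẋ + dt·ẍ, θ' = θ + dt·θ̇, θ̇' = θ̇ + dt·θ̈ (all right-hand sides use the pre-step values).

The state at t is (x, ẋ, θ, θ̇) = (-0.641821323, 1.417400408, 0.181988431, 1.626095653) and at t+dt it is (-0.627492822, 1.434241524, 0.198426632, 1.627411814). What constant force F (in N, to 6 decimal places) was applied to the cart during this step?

F = 2.693377 N

ẍ = (ẋ'−ẋ)/dt = (1.434241524−1.417400408)/0.010109 = 1.665953
θ̈ = (θ̇'−θ̇)/dt = (1.627411814−1.626095653)/0.010109 = 0.130197
sinθ=0.180986, cosθ=0.983486
F = (M+m)·ẍ + m·l·cosθ·θ̈ − m·l·sinθ·θ̇² = 2.731413 + 0.013895 − 0.051931 = 2.693377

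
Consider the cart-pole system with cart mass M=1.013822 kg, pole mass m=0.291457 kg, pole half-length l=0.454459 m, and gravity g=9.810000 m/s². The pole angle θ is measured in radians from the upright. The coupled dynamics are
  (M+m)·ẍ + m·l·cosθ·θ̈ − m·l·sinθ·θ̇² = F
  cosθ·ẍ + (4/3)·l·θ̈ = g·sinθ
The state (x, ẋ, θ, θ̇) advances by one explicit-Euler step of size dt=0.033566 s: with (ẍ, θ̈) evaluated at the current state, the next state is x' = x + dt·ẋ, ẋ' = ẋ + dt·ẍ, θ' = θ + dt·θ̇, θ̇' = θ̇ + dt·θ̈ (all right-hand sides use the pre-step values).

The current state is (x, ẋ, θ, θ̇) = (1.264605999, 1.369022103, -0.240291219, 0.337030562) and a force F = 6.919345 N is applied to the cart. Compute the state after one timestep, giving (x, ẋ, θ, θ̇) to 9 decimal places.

(1.310558595, 1.595370769, -0.228978451, -0.155109252)

sinθ=-0.237985488, cosθ=0.971268710
temp = (F + m·l·θ̇²·sinθ)/(M+m) = (6.919345 + -0.003580620)/1.305279 = 5.298303566
θ̈ = (g·sinθ − cosθ·temp)/(l·(4/3 − m·cos²θ/(M+m))) = -14.661854684
ẍ = temp − m·l·θ̈·cosθ/(M+m) = 6.743391107
Euler: x'=1.264605999+0.033566·1.369022103=1.310558595, ẋ'=1.369022103+0.033566·6.743391107=1.595370769
       θ'=-0.240291219+0.033566·0.337030562=-0.228978451, θ̇'=0.337030562+0.033566·-14.661854684=-0.155109252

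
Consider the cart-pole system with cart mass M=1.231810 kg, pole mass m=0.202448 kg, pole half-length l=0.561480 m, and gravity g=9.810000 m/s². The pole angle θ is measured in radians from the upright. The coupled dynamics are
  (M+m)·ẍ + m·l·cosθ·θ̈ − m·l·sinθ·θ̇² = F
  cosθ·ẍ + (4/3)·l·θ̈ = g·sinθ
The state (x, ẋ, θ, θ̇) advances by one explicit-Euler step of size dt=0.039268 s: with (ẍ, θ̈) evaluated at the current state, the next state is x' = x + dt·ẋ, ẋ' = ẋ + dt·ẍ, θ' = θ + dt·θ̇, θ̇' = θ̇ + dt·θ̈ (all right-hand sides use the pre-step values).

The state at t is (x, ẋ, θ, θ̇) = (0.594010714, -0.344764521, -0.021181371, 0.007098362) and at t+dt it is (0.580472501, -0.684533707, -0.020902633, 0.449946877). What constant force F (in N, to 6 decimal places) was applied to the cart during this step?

F = -11.128378 N

ẍ = (ẋ'−ẋ)/dt = (-0.684533707−-0.344764521)/0.039268 = -8.652572
θ̈ = (θ̇'−θ̇)/dt = (0.449946877−0.007098362)/0.039268 = 11.277593
sinθ=-0.021180, cosθ=0.999776
F = (M+m)·ẍ + m·l·cosθ·θ̈ − m·l·sinθ·θ̇² = -12.410020 + 1.281642 − -0.000000 = -11.128378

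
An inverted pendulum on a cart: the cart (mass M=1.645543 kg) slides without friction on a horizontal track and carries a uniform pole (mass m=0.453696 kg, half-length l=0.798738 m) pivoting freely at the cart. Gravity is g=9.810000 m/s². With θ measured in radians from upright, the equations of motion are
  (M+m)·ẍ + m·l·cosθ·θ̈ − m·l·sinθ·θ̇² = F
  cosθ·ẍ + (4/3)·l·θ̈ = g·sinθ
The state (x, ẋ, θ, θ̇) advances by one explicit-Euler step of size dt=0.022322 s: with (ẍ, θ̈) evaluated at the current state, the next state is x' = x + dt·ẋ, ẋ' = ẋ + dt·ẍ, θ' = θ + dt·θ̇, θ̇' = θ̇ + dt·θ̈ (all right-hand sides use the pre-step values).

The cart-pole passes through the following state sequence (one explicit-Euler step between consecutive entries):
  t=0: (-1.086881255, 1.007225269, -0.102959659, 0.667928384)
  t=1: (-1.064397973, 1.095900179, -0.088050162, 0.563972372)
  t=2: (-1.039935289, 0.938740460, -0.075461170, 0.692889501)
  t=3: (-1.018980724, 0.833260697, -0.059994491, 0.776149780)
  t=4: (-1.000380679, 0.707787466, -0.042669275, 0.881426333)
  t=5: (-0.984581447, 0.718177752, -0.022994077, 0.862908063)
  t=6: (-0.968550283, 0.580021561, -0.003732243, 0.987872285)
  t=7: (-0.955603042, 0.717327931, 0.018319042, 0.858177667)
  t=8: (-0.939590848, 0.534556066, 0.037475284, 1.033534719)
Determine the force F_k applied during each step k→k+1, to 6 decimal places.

F_0 = 6.677189 N
F_1 = -12.684930 N
F_2 = -8.558736 N
F_3 = -10.080826 N
F_4 = 0.688789 N
F_5 = -10.958305 N
F_6 = 10.808592 N
F_7 = -14.347056 N

step 0→1:
  ẍ = (ẋ'−ẋ)/dt = (1.095900179−1.007225269)/0.022322 = 3.972534
  θ̈ = (θ̇'−θ̇)/dt = (0.563972372−0.667928384)/0.022322 = -4.657110
  sinθ=-0.102778, cosθ=0.994704
  F = (M+m)·ẍ + m·l·cosθ·θ̈ − m·l·sinθ·θ̇² = 8.339299 + -1.678726 − -0.016616 = 6.677189
step 1→2:
  ẍ = (ẋ'−ẋ)/dt = (0.938740460−1.095900179)/0.022322 = -7.040575
  θ̈ = (θ̇'−θ̇)/dt = (0.692889501−0.563972372)/0.022322 = 5.775340
  sinθ=-0.087936, cosθ=0.996126
  F = (M+m)·ẍ + m·l·cosθ·θ̈ − m·l·sinθ·θ̇² = -14.779850 + 2.084784 − -0.010136 = -12.684930
step 2→3:
  ẍ = (ẋ'−ẋ)/dt = (0.833260697−0.938740460)/0.022322 = -4.725372
  θ̈ = (θ̇'−θ̇)/dt = (0.776149780−0.692889501)/0.022322 = 3.729965
  sinθ=-0.075390, cosθ=0.997154
  F = (M+m)·ẍ + m·l·cosθ·θ̈ − m·l·sinθ·θ̇² = -9.919686 + 1.347834 − -0.013116 = -8.558736
step 3→4:
  ẍ = (ẋ'−ẋ)/dt = (0.707787466−0.833260697)/0.022322 = -5.621057
  θ̈ = (θ̇'−θ̇)/dt = (0.881426333−0.776149780)/0.022322 = 4.716269
  sinθ=-0.059959, cosθ=0.998201
  F = (M+m)·ẍ + m·l·cosθ·θ̈ − m·l·sinθ·θ̇² = -11.799942 + 1.706027 − -0.013089 = -10.080826
step 4→5:
  ẍ = (ẋ'−ẋ)/dt = (0.718177752−0.707787466)/0.022322 = 0.465473
  θ̈ = (θ̇'−θ̇)/dt = (0.862908063−0.881426333)/0.022322 = -0.829597
  sinθ=-0.042656, cosθ=0.999090
  F = (M+m)·ẍ + m·l·cosθ·θ̈ − m·l·sinθ·θ̇² = 0.977139 + -0.300359 − -0.012009 = 0.688789
step 5→6:
  ẍ = (ẋ'−ẋ)/dt = (0.580021561−0.718177752)/0.022322 = -6.189239
  θ̈ = (θ̇'−θ̇)/dt = (0.987872285−0.862908063)/0.022322 = 5.598254
  sinθ=-0.022992, cosθ=0.999736
  F = (M+m)·ẍ + m·l·cosθ·θ̈ − m·l·sinθ·θ̇² = -12.992692 + 2.028183 − -0.006204 = -10.958305
step 6→7:
  ẍ = (ẋ'−ẋ)/dt = (0.717327931−0.580021561)/0.022322 = 6.151168
  θ̈ = (θ̇'−θ̇)/dt = (0.858177667−0.987872285)/0.022322 = -5.810170
  sinθ=-0.003732, cosθ=0.999993
  F = (M+m)·ẍ + m·l·cosθ·θ̈ − m·l·sinθ·θ̇² = 12.912772 + -2.105499 − -0.001320 = 10.808592
step 7→8:
  ẍ = (ẋ'−ẋ)/dt = (0.534556066−0.717327931)/0.022322 = -8.187970
  θ̈ = (θ̇'−θ̇)/dt = (1.033534719−0.858177667)/0.022322 = 7.855795
  sinθ=0.018318, cosθ=0.999832
  F = (M+m)·ẍ + m·l·cosθ·θ̈ − m·l·sinθ·θ̇² = -17.188506 + 2.846339 − 0.004889 = -14.347056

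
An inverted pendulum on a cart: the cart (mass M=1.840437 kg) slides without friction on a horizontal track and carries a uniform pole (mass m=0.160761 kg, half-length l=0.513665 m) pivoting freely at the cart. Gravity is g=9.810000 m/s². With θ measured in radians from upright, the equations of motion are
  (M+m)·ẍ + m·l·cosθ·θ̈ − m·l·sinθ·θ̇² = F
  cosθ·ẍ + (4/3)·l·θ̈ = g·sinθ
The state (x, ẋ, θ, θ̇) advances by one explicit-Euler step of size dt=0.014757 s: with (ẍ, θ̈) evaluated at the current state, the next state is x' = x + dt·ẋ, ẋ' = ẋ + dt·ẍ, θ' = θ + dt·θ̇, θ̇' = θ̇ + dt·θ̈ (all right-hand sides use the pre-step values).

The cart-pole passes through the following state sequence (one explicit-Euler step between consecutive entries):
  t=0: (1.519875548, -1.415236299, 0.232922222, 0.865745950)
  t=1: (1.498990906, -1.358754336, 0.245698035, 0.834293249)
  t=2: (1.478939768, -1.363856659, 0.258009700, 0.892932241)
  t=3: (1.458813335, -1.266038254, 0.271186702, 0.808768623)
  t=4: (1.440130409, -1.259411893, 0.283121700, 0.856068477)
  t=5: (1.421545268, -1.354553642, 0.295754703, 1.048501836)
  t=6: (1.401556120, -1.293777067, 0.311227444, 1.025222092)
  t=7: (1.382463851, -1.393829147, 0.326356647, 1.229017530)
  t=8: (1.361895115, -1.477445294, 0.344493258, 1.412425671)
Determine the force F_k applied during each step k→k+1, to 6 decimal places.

F_0 = 7.473987 N
F_1 = -0.387629 N
F_2 = 12.792988 N
F_3 = 1.139140 N
F_4 = -11.885137 N
F_5 = 8.090844 N
F_6 = -12.509037 N
F_7 = -10.407037 N

step 0→1:
  ẍ = (ẋ'−ẋ)/dt = (-1.358754336−-1.415236299)/0.014757 = 3.827469
  θ̈ = (θ̇'−θ̇)/dt = (0.834293249−0.865745950)/0.014757 = -2.131375
  sinθ=0.230822, cosθ=0.972996
  F = (M+m)·ẍ + m·l·cosθ·θ̈ − m·l·sinθ·θ̇² = 7.659524 + -0.171250 − 0.014286 = 7.473987
step 1→2:
  ẍ = (ẋ'−ẋ)/dt = (-1.363856659−-1.358754336)/0.014757 = -0.345756
  θ̈ = (θ̇'−θ̇)/dt = (0.892932241−0.834293249)/0.014757 = 3.973639
  sinθ=0.243233, cosθ=0.969968
  F = (M+m)·ẍ + m·l·cosθ·θ̈ − m·l·sinθ·θ̇² = -0.691926 + 0.318278 − 0.013980 = -0.387629
step 2→3:
  ẍ = (ẋ'−ẋ)/dt = (-1.266038254−-1.363856659)/0.014757 = 6.628610
  θ̈ = (θ̇'−θ̇)/dt = (0.808768623−0.892932241)/0.014757 = -5.703301
  sinθ=0.255157, cosθ=0.966900
  F = (M+m)·ẍ + m·l·cosθ·θ̈ − m·l·sinθ·θ̇² = 13.265162 + -0.455374 − 0.016800 = 12.792988
step 3→4:
  ẍ = (ẋ'−ẋ)/dt = (-1.259411893−-1.266038254)/0.014757 = 0.449032
  θ̈ = (θ̇'−θ̇)/dt = (0.856068477−0.808768623)/0.014757 = 3.205249
  sinθ=0.267875, cosθ=0.963454
  F = (M+m)·ẍ + m·l·cosθ·θ̈ − m·l·sinθ·θ̇² = 0.898601 + 0.255008 − 0.014469 = 1.139140
step 4→5:
  ẍ = (ẋ'−ẋ)/dt = (-1.354553642−-1.259411893)/0.014757 = -6.447228
  θ̈ = (θ̇'−θ̇)/dt = (1.048501836−0.856068477)/0.014757 = 13.040141
  sinθ=0.279354, cosθ=0.960188
  F = (M+m)·ẍ + m·l·cosθ·θ̈ − m·l·sinθ·θ̇² = -12.902181 + 1.033949 − 0.016906 = -11.885137
step 5→6:
  ẍ = (ẋ'−ẋ)/dt = (-1.293777067−-1.354553642)/0.014757 = 4.118491
  θ̈ = (θ̇'−θ̇)/dt = (1.025222092−1.048501836)/0.014757 = -1.577539
  sinθ=0.291462, cosθ=0.956582
  F = (M+m)·ẍ + m·l·cosθ·θ̈ − m·l·sinθ·θ̇² = 8.241916 + -0.124613 − 0.026459 = 8.090844
step 6→7:
  ẍ = (ẋ'−ẋ)/dt = (-1.393829147−-1.293777067)/0.014757 = -6.779974
  θ̈ = (θ̇'−θ̇)/dt = (1.229017530−1.025222092)/0.014757 = 13.810086
  sinθ=0.306227, cosθ=0.951958
  F = (M+m)·ẍ + m·l·cosθ·θ̈ − m·l·sinθ·θ̇² = -13.568071 + 1.085613 − 0.026579 = -12.509037
step 7→8:
  ẍ = (ẋ'−ẋ)/dt = (-1.477445294−-1.393829147)/0.014757 = -5.666202
  θ̈ = (θ̇'−θ̇)/dt = (1.412425671−1.229017530)/0.014757 = 12.428552
  sinθ=0.320594, cosθ=0.947217
  F = (M+m)·ẍ + m·l·cosθ·θ̈ − m·l·sinθ·θ̇² = -11.339193 + 0.972144 − 0.039988 = -10.407037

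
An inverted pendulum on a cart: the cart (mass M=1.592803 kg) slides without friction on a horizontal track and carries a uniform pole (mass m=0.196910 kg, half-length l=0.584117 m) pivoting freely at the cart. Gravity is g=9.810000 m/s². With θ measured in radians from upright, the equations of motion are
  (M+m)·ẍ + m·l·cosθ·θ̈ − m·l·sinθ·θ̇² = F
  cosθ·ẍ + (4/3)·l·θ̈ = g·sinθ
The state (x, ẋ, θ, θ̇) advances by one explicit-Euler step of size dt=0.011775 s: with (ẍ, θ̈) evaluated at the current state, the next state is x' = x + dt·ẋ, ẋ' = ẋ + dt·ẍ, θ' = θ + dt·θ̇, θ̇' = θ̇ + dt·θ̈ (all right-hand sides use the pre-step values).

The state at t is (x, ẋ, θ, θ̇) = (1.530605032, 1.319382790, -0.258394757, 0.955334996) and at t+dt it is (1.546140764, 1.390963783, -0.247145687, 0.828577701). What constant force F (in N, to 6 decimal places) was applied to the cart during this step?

F = 9.709543 N

ẍ = (ẋ'−ẋ)/dt = (1.390963783−1.319382790)/0.011775 = 6.079065
θ̈ = (θ̇'−θ̇)/dt = (0.828577701−0.955334996)/0.011775 = -10.764951
sinθ=-0.255529, cosθ=0.966801
F = (M+m)·ẍ + m·l·cosθ·θ̈ − m·l·sinθ·θ̇² = 10.879782 + -1.197063 − -0.026824 = 9.709543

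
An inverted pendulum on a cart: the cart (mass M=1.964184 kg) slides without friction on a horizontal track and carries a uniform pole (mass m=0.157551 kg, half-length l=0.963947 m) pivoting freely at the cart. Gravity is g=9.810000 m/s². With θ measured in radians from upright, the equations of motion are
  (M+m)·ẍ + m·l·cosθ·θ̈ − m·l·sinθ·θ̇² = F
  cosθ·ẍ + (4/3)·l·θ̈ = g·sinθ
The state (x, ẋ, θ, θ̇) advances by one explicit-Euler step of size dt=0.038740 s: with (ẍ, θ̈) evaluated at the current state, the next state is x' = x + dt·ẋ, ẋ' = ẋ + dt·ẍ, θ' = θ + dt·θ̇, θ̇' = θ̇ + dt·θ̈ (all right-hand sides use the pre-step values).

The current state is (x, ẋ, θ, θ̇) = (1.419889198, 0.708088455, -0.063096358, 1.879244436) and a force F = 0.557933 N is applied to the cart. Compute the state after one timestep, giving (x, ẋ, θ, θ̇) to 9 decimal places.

sinθ=-0.063054500, cosθ=0.998010085
temp = (F + m·l·θ̇²·sinθ)/(M+m) = (0.557933 + -0.033818704)/2.121735 = 0.247021563
θ̈ = (g·sinθ − cosθ·temp)/(l·(4/3 − m·cos²θ/(M+m))) = -0.712616964
ẍ = temp − m·l·θ̈·cosθ/(M+m) = 0.297928184
Euler: x'=1.419889198+0.038740·0.708088455=1.447320545, ẋ'=0.708088455+0.038740·0.297928184=0.719630193
       θ'=-0.063096358+0.038740·1.879244436=0.009705571, θ̇'=1.879244436+0.038740·-0.712616964=1.851637655

(1.447320545, 0.719630193, 0.009705571, 1.851637655)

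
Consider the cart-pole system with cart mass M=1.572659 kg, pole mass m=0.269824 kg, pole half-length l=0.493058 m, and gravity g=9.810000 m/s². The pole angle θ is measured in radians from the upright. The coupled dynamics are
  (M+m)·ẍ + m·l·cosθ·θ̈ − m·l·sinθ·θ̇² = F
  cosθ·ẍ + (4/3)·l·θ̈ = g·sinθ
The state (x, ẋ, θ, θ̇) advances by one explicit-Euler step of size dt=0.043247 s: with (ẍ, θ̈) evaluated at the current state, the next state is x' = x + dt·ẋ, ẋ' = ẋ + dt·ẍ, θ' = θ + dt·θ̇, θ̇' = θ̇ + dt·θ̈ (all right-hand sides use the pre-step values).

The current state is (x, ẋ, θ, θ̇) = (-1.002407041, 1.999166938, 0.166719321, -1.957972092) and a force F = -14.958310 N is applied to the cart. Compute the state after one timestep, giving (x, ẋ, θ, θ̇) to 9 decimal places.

sinθ=0.165948057, cosθ=0.986134495
temp = (F + m·l·θ̇²·sinθ)/(M+m) = (-14.958310 + 0.084637680)/1.842483 = -8.072623910
θ̈ = (g·sinθ − cosθ·temp)/(l·(4/3 − m·cos²θ/(M+m))) = 16.329632668
ẍ = temp − m·l·θ̈·cosθ/(M+m) = -9.235377429
Euler: x'=-1.002407041+0.043247·1.999166938=-0.915949068, ẋ'=1.999166938+0.043247·-9.235377429=1.599764570
       θ'=0.166719321+0.043247·-1.957972092=0.082042902, θ̇'=-1.957972092+0.043247·16.329632668=-1.251764468

(-0.915949068, 1.599764570, 0.082042902, -1.251764468)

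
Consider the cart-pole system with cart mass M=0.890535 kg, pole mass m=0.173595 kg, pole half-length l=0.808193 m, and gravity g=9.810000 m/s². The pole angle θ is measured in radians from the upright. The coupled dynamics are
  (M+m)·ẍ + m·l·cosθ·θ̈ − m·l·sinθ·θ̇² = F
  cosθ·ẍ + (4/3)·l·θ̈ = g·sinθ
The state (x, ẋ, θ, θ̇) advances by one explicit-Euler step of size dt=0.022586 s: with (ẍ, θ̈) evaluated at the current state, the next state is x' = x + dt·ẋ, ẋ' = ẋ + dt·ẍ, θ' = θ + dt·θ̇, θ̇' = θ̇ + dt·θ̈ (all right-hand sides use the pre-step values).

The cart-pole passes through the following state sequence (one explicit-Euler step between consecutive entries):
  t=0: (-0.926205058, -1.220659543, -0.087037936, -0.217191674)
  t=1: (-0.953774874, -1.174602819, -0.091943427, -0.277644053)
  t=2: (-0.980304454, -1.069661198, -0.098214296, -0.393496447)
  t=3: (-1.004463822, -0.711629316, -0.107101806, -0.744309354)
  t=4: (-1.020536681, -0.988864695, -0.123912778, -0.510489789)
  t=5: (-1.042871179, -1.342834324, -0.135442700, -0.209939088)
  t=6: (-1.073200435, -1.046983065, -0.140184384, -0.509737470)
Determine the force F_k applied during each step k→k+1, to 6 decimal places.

step 0→1:
  ẍ = (ẋ'−ẋ)/dt = (-1.174602819−-1.220659543)/0.022586 = 2.039171
  θ̈ = (θ̇'−θ̇)/dt = (-0.277644053−-0.217191674)/0.022586 = -2.676542
  sinθ=-0.086928, cosθ=0.996215
  F = (M+m)·ẍ + m·l·cosθ·θ̈ − m·l·sinθ·θ̇² = 2.169943 + -0.374093 − -0.000575 = 1.796426
step 1→2:
  ẍ = (ẋ'−ẋ)/dt = (-1.069661198−-1.174602819)/0.022586 = 4.646313
  θ̈ = (θ̇'−θ̇)/dt = (-0.393496447−-0.277644053)/0.022586 = -5.129390
  sinθ=-0.091814, cosθ=0.995776
  F = (M+m)·ẍ + m·l·cosθ·θ̈ − m·l·sinθ·θ̇² = 4.944281 + -0.716605 − -0.000993 = 4.228669
step 2→3:
  ẍ = (ẋ'−ẋ)/dt = (-0.711629316−-1.069661198)/0.022586 = 15.851938
  θ̈ = (θ̇'−θ̇)/dt = (-0.744309354−-0.393496447)/0.022586 = -15.532317
  sinθ=-0.098056, cosθ=0.995181
  F = (M+m)·ẍ + m·l·cosθ·θ̈ − m·l·sinθ·θ̇² = 16.868523 + -2.168655 − -0.002130 = 14.701998
step 3→4:
  ẍ = (ẋ'−ẋ)/dt = (-0.988864695−-0.711629316)/0.022586 = -12.274656
  θ̈ = (θ̇'−θ̇)/dt = (-0.510489789−-0.744309354)/0.022586 = 10.352411
  sinθ=-0.106897, cosθ=0.994270
  F = (M+m)·ẍ + m·l·cosθ·θ̈ − m·l·sinθ·θ̇² = -13.061830 + 1.444103 − -0.008309 = -11.609418
step 4→5:
  ẍ = (ẋ'−ẋ)/dt = (-1.342834324−-0.988864695)/0.022586 = -15.672081
  θ̈ = (θ̇'−θ̇)/dt = (-0.209939088−-0.510489789)/0.022586 = 13.306947
  sinθ=-0.123596, cosθ=0.992333
  F = (M+m)·ẍ + m·l·cosθ·θ̈ − m·l·sinθ·θ̇² = -16.677132 + 1.852627 − -0.004519 = -14.819986
step 5→6:
  ẍ = (ẋ'−ẋ)/dt = (-1.046983065−-1.342834324)/0.022586 = 13.098878
  θ̈ = (θ̇'−θ̇)/dt = (-0.509737470−-0.209939088)/0.022586 = -13.273638
  sinθ=-0.135029, cosθ=0.990842
  F = (M+m)·ẍ + m·l·cosθ·θ̈ − m·l·sinθ·θ̇² = 13.938909 + -1.845213 − -0.000835 = 12.094531

F_0 = 1.796426 N
F_1 = 4.228669 N
F_2 = 14.701998 N
F_3 = -11.609418 N
F_4 = -14.819986 N
F_5 = 12.094531 N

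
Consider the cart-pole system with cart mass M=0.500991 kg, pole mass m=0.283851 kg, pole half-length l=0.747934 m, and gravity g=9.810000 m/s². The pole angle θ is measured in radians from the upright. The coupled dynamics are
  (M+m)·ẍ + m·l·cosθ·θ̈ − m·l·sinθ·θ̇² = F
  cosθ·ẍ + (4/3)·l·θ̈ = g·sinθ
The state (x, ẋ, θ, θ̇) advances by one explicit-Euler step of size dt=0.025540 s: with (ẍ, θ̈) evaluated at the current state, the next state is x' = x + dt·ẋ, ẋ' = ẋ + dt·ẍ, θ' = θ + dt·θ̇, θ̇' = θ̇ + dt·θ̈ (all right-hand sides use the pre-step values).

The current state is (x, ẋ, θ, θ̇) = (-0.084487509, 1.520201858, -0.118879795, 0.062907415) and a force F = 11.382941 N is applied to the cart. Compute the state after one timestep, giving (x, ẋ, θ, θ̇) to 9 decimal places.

sinθ=-0.118599983, cosθ=0.992942115
temp = (F + m·l·θ̇²·sinθ)/(M+m) = (11.382941 + -0.000099642)/0.784842 = 14.503353997
θ̈ = (g·sinθ − cosθ·temp)/(l·(4/3 − m·cos²θ/(M+m))) = -21.305192055
ẍ = temp − m·l·θ̈·cosθ/(M+m) = 20.225788806
Euler: x'=-0.084487509+0.025540·1.520201858=-0.045661554, ẋ'=1.520201858+0.025540·20.225788806=2.036768504
       θ'=-0.118879795+0.025540·0.062907415=-0.117273140, θ̇'=0.062907415+0.025540·-21.305192055=-0.481227190

(-0.045661554, 2.036768504, -0.117273140, -0.481227190)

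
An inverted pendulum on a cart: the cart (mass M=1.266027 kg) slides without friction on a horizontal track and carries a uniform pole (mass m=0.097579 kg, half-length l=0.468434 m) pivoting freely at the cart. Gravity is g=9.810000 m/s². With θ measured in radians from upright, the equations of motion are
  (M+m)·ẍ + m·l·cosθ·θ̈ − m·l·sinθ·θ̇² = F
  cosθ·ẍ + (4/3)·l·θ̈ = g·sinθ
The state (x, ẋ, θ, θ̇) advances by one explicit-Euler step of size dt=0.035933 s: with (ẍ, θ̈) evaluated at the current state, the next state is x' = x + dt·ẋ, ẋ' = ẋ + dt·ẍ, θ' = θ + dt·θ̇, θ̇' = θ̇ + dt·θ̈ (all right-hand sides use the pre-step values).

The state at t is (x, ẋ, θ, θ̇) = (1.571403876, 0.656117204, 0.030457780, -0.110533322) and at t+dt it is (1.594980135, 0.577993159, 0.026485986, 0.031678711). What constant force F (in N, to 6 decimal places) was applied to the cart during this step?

F = -2.783893 N

ẍ = (ẋ'−ẋ)/dt = (0.577993159−0.656117204)/0.035933 = -2.174159
θ̈ = (θ̇'−θ̇)/dt = (0.031678711−-0.110533322)/0.035933 = 3.957700
sinθ=0.030453, cosθ=0.999536
F = (M+m)·ẍ + m·l·cosθ·θ̈ − m·l·sinθ·θ̇² = -2.964696 + 0.180820 − 0.000017 = -2.783893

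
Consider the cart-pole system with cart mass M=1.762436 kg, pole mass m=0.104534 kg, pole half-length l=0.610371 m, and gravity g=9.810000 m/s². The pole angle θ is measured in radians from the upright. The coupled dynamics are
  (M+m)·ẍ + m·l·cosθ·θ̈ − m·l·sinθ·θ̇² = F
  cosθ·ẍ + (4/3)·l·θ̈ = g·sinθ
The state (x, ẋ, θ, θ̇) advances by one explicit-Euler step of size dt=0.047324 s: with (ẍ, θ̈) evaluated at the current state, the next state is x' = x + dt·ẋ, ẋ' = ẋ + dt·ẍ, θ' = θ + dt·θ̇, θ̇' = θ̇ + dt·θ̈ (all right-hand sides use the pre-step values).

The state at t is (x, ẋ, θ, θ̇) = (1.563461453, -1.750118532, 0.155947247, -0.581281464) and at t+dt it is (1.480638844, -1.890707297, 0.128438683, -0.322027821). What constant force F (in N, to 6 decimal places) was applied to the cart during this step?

F = -5.204392 N

ẍ = (ẋ'−ẋ)/dt = (-1.890707297−-1.750118532)/0.047324 = -2.970771
θ̈ = (θ̇'−θ̇)/dt = (-0.322027821−-0.581281464)/0.047324 = 5.478270
sinθ=0.155316, cosθ=0.987865
F = (M+m)·ẍ + m·l·cosθ·θ̈ − m·l·sinθ·θ̇² = -5.546340 + 0.345297 − 0.003348 = -5.204392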